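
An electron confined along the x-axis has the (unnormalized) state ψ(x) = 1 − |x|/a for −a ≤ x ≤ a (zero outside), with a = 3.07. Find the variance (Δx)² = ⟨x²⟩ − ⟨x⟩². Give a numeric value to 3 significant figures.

Compute ⟨x⟩ and ⟨x²⟩ separately, then (Δx)² = ⟨x²⟩ − ⟨x⟩².
ψ is even, so ∫ over [−a, a] = 2∫₀ᵃ with ψ = 1 − x/a there: ∫₀ᵃ (1 − x/a)² dx = a/3, ∫₀ᵃ x²(1 − x/a)² dx = a³/30, ∫₀ᵃ x⁴(1 − x/a)² dx = a⁵/105.
Normalization: ∫|ψ|² dx = 2.0467.
⟨x⟩ = 0.0000 and ⟨x²⟩ = 0.94249.
(Δx)² = 0.94249 − (0.0000)² = 0.94249.

0.942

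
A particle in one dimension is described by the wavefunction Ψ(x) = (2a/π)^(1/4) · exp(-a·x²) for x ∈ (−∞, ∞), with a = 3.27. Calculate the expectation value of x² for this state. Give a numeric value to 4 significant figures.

0.07645

⟨x²⟩ = ∫ x²·|Ψ|² dx (integrals over the domain).
Gaussian moments: ∫x^(2j)·e^(−2ax²) dx = (2j−1)!!/(4a)^j · √(π/(2a)), odd powers integrate to 0; here √(π/(2a)) = 0.69308.
⟨x²⟩ = 0.076453.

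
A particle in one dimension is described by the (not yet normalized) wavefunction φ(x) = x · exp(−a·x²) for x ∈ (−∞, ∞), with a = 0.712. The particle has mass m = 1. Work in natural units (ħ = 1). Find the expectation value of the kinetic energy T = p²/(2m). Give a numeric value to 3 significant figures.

T = −(ħ²/2m) d²/dx², so ⟨T⟩ = −(ħ²/2m) ∫ φ*·φ'' dx / ∫|φ|² dx; with m = 1.
Expand each integrand as polynomial × e^(−2ax²) and use ∫x^(2j)·e^(−2ax²) dx = (2j−1)!!/(4a)^j · √(π/(2a)), odd powers → 0; here √(π/(2a)) = 1.4853. Differentiate with the product rule, d/dx e^(−ax²) = −2ax·e^(−ax²).
State is unnormalized: ∫|φ|² dx = 0.52153, and ∫φ*·(−ħ²/2m · φ'') dx = 0.55699, so ⟨T⟩ = 0.55699 / 0.52153.
⟨T⟩ = 1.0680.

1.07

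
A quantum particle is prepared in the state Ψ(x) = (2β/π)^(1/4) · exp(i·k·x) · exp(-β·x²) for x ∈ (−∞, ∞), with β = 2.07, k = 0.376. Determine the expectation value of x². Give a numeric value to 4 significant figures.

⟨x²⟩ = ∫ x²·|Ψ|² dx (integrals over the domain).
Gaussian moments: ∫x^(2j)·e^(−2βx²) dx = (2j−1)!!/(4β)^j · √(π/(2β)), odd powers integrate to 0; here √(π/(2β)) = 0.87111.
⟨x²⟩ = 0.12077.

0.1208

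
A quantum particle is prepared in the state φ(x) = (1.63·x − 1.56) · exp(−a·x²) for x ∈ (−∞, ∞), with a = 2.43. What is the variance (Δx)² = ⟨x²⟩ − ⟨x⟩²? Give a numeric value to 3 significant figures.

0.0863

Compute ⟨x⟩ and ⟨x²⟩ separately, then (Δx)² = ⟨x²⟩ − ⟨x⟩².
Expand each integrand as polynomial × e^(−2ax²) and use ∫x^(2j)·e^(−2ax²) dx = (2j−1)!!/(4a)^j · √(π/(2a)), odd powers → 0; here √(π/(2a)) = 0.80400.
Normalization: ∫|φ|² dx = 2.1764.
⟨x⟩ = -0.19328 and ⟨x²⟩ = 0.12366.
(Δx)² = 0.12366 − (-0.19328)² = 0.086299.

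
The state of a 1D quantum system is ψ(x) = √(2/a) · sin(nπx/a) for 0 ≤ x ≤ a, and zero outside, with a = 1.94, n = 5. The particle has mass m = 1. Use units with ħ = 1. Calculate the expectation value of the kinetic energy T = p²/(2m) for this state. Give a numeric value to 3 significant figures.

32.8

T = −(ħ²/2m) d²/dx², so ⟨T⟩ = −(ħ²/2m) ∫ ψ*·ψ'' dx; with m = 1.
d/dx sin(nπx/a) = (nπ/a)·cos(nπx/a) and d²/dx² sin(nπx/a) = −(nπ/a)²·sin(nπx/a); on 0 ≤ x ≤ a, ∫sin²(nπx/a) dx = a/2 and ∫sin(nπx/a)·cos(nπx/a) dx = 0.
⟨T⟩ = 32.780.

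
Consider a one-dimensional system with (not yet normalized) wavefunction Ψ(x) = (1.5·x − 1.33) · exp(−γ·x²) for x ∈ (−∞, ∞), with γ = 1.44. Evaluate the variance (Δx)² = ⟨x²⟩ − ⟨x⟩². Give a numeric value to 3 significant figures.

0.134

Compute ⟨x⟩ and ⟨x²⟩ separately, then (Δx)² = ⟨x²⟩ − ⟨x⟩².
Expand each integrand as polynomial × e^(−2γx²) and use ∫x^(2j)·e^(−2γx²) dx = (2j−1)!!/(4γ)^j · √(π/(2γ)), odd powers → 0; here √(π/(2γ)) = 1.0444.
Normalization: ∫|Ψ|² dx = 2.2555.
⟨x⟩ = -0.32077 and ⟨x²⟩ = 0.23642.
(Δx)² = 0.23642 − (-0.32077)² = 0.13353.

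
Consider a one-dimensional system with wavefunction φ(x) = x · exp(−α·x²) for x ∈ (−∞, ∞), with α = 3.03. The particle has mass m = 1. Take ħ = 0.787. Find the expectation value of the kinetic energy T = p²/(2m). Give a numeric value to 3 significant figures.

T = −(ħ²/2m) d²/dx², so ⟨T⟩ = −(ħ²/2m) ∫ φ*·φ'' dx / ∫|φ|² dx; with m = 1.
Expand each integrand as polynomial × e^(−2αx²) and use ∫x^(2j)·e^(−2αx²) dx = (2j−1)!!/(4α)^j · √(π/(2α)), odd powers → 0; here √(π/(2α)) = 0.72001. Differentiate with the product rule, d/dx e^(−αx²) = −2αx·e^(−αx²).
State is unnormalized: ∫|φ|² dx = 0.059407, and ∫φ*·(−ħ²/2m · φ'') dx = 0.16723, so ⟨T⟩ = 0.16723 / 0.059407.
⟨T⟩ = 2.8150.

2.82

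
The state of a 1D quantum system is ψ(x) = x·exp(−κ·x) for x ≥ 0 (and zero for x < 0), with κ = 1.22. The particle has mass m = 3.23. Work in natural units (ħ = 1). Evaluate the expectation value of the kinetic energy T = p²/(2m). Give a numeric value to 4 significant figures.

T = −(ħ²/2m) d²/dx², so ⟨T⟩ = −(ħ²/2m) ∫ ψ*·ψ'' dx / ∫|ψ|² dx; with m = 3.23.
Differentiate x·exp(−κ·x) with the product rule; every integrand then reduces to terms xʲ·e^(−2κx) on [0, ∞), with ∫₀^∞ xʲ·e^(−2κx) dx = j!/(2κ)^(j+1).
State is unnormalized: ∫|ψ|² dx = 0.13768, and ∫ψ*·(−ħ²/2m · ψ'') dx = 0.031721, so ⟨T⟩ = 0.031721 / 0.13768.
⟨T⟩ = 0.23040.

0.2304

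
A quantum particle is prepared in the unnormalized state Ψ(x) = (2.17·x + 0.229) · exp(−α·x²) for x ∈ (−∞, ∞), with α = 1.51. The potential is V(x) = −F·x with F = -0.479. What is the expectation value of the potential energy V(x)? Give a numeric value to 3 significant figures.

⟨V⟩ = ∫ V(x)·|Ψ|² dx / ∫|Ψ|² dx.
Expand each integrand as polynomial × e^(−2αx²) and use ∫x^(2j)·e^(−2αx²) dx = (2j−1)!!/(4α)^j · √(π/(2α)), odd powers → 0; here √(π/(2α)) = 1.0199.
State is unnormalized: ∫|Ψ|² dx = 0.84865, and ∫Ψ*·V(x)·Ψ dx = 0.080389, so ⟨V⟩ = 0.080389 / 0.84865.
⟨V⟩ = 0.094726.

0.0947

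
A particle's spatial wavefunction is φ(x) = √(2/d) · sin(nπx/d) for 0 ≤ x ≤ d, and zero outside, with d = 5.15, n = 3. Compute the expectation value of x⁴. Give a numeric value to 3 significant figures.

133.

⟨x⁴⟩ = ∫ x⁴·|φ|² dx (integrals over the domain).
With sin²θ = (1 − cos2θ)/2 on 0 ≤ x ≤ d: ∫sin²(nπx/d) dx = d/2, ∫x·sin²(nπx/d) dx = d²/4, ∫x²·sin²(nπx/d) dx = d³·(1/6 − 1/(4n²π²)); higher powers xᵏ the same way, integrating xᵏ·cos(2nπx/d) by parts.
⟨x⁴⟩ = 132.90.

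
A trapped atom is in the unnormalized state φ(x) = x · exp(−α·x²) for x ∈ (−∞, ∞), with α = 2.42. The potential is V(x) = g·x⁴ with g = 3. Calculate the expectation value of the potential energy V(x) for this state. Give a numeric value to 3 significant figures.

⟨V⟩ = ∫ V(x)·|φ|² dx / ∫|φ|² dx.
Expand each integrand as polynomial × e^(−2αx²) and use ∫x^(2j)·e^(−2αx²) dx = (2j−1)!!/(4α)^j · √(π/(2α)), odd powers → 0; here √(π/(2α)) = 0.80566.
State is unnormalized: ∫|φ|² dx = 0.083229, and ∫φ*·V(x)·φ dx = 0.039970, so ⟨V⟩ = 0.039970 / 0.083229.
⟨V⟩ = 0.48024.

0.480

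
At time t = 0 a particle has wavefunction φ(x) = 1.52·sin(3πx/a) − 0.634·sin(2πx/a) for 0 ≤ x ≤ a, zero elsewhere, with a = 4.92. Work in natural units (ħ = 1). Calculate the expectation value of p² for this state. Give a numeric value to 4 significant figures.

3.367

p² φ = −ħ² d²φ/dx²; ⟨p²⟩ = −ħ² ∫ φ*·φ'' dx / ∫|φ|² dx.
d²/dx² sin(jπx/a) = −(jπ/a)²·sin(jπx/a); on 0 ≤ x ≤ a, ∫sin²(jπx/a) dx = a/2 and ∫sin(jπx/a)·sin(lπx/a) dx = 0 for j ≠ l, so only diagonal terms survive in ∫|φ|² and ∫φ·φ″; ∫φ·φ′ dx = [φ²/2] between the walls = 0.
State is unnormalized: ∫|φ|² dx = 6.6724, and ∫φ*·(−ħ² φ'') dx = 22.469, so ⟨p²⟩ = 22.469 / 6.6724.
⟨p²⟩ = 3.3674.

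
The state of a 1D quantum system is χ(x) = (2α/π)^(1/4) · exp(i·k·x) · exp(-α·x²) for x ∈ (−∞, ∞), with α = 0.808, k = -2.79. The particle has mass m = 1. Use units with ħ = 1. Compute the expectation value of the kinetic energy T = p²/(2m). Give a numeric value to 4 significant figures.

T = −(ħ²/2m) d²/dx², so ⟨T⟩ = −(ħ²/2m) ∫ χ*·χ'' dx; with m = 1.
Gaussian moments: ∫x^(2j)·e^(−2αx²) dx = (2j−1)!!/(4α)^j · √(π/(2α)), odd powers integrate to 0; here √(π/(2α)) = 1.3943. Derivatives: χ′ = (ik − 2αx)·χ, χ″ = ((ik − 2αx)² − 2α)·χ; the odd-in-x pieces drop out.
⟨T⟩ = 4.2961.

4.296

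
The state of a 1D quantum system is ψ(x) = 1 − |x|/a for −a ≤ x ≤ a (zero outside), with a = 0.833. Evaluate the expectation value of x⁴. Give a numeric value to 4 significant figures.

0.01376

⟨x⁴⟩ = ∫ x⁴·|ψ|² dx / ∫|ψ|² dx (integrals over the domain).
ψ is even, so ∫ over [−a, a] = 2∫₀ᵃ with ψ = 1 − x/a there: ∫₀ᵃ (1 − x/a)² dx = a/3, ∫₀ᵃ x²(1 − x/a)² dx = a³/30, ∫₀ᵃ x⁴(1 − x/a)² dx = a⁵/105.
State is unnormalized: ∫|ψ|² dx = 0.55533, and ∫ψ*·x⁴·ψ dx = 0.0076395, so ⟨x⁴⟩ = 0.0076395 / 0.55533.
⟨x⁴⟩ = 0.013757.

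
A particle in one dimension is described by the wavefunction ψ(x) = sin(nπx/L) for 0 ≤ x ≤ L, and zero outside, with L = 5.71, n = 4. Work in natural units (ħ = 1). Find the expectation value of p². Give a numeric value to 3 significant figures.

4.84

p² ψ = −ħ² d²ψ/dx²; ⟨p²⟩ = −ħ² ∫ ψ*·ψ'' dx / ∫|ψ|² dx.
d/dx sin(nπx/L) = (nπ/L)·cos(nπx/L) and d²/dx² sin(nπx/L) = −(nπ/L)²·sin(nπx/L); on 0 ≤ x ≤ L, ∫sin²(nπx/L) dx = L/2 and ∫sin(nπx/L)·cos(nπx/L) dx = 0.
State is unnormalized: ∫|ψ|² dx = 2.8550, and ∫ψ*·(−ħ² ψ'') dx = 13.828, so ⟨p²⟩ = 13.828 / 2.8550.
⟨p²⟩ = 4.8434.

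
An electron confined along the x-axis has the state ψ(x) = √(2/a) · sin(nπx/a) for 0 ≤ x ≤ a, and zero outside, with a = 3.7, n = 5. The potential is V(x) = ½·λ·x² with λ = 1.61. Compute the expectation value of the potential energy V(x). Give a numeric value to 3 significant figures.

⟨V⟩ = ∫ V(x)·|ψ|² dx.
With sin²θ = (1 − cos2θ)/2 on 0 ≤ x ≤ a: ∫sin²(nπx/a) dx = a/2, ∫x·sin²(nπx/a) dx = a²/4, ∫x²·sin²(nπx/a) dx = a³·(1/6 − 1/(4n²π²)); higher powers xᵏ the same way, integrating xᵏ·cos(2nπx/a) by parts.
⟨V⟩ = 3.6512.

3.65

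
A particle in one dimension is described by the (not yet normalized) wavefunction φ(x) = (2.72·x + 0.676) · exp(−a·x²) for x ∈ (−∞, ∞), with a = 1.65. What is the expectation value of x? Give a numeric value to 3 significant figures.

0.353

⟨x⟩ = ∫ x·|φ|² dx / ∫|φ|² dx (integrals over the domain).
Expand each integrand as polynomial × e^(−2ax²) and use ∫x^(2j)·e^(−2ax²) dx = (2j−1)!!/(4a)^j · √(π/(2a)), odd powers → 0; here √(π/(2a)) = 0.97570.
State is unnormalized: ∫|φ|² dx = 1.5396, and ∫φ*·x·φ dx = 0.54365, so ⟨x⟩ = 0.54365 / 1.5396.
⟨x⟩ = 0.35311.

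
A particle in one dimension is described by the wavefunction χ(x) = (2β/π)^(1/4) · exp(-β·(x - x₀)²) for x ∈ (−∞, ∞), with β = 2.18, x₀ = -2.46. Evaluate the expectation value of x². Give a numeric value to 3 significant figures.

⟨x²⟩ = ∫ x²·|χ|² dx (integrals over the domain).
Gaussian moments (u = x − x₀): ∫u^(2j)·e^(−2βu²) du = (2j−1)!!/(4β)^j · √(π/(2β)), odd powers integrate to 0; here √(π/(2β)) = 0.84885.
⟨x²⟩ = 6.1663.

6.17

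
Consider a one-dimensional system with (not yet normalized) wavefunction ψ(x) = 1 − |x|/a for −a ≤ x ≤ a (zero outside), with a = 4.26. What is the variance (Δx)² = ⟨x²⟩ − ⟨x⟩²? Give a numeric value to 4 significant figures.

1.815

Compute ⟨x⟩ and ⟨x²⟩ separately, then (Δx)² = ⟨x²⟩ − ⟨x⟩².
ψ is even, so ∫ over [−a, a] = 2∫₀ᵃ with ψ = 1 − x/a there: ∫₀ᵃ (1 − x/a)² dx = a/3, ∫₀ᵃ x²(1 − x/a)² dx = a³/30, ∫₀ᵃ x⁴(1 − x/a)² dx = a⁵/105.
Normalization: ∫|ψ|² dx = 2.8400.
⟨x⟩ = 0.0000 and ⟨x²⟩ = 1.8148.
(Δx)² = 1.8148 − (0.0000)² = 1.8148.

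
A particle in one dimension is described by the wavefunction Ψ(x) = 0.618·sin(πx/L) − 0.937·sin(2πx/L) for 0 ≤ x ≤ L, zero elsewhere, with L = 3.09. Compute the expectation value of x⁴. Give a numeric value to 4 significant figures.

24.11

⟨x⁴⟩ = ∫ x⁴·|Ψ|² dx / ∫|Ψ|² dx (integrals over the domain).
On 0 ≤ x ≤ L (j ≠ l): ∫sin²(jπx/L) dx = L/2, ∫sin(jπx/L)·sin(lπx/L) dx = 0; diagonal moments ∫x·sin²(jπx/L) dx = L²/4, ∫x²·sin²(jπx/L) dx = L³·(1/6 − 1/(4j²π²)); cross terms ∫x·sin(jπx/L)·sin(lπx/L) dx = 0 for j + l even and −4jlL²/(π²(j² − l²)²) for j + l odd, ∫x²·sin(jπx/L)·sin(lπx/L) dx = (−1)^(j+l)·4jlL³/(π²(j² − l²)²); higher powers the same way via product-to-sum and parts.
State is unnormalized: ∫|Ψ|² dx = 1.9465, and ∫Ψ*·x⁴·Ψ dx = 46.927, so ⟨x⁴⟩ = 46.927 / 1.9465.
⟨x⁴⟩ = 24.108.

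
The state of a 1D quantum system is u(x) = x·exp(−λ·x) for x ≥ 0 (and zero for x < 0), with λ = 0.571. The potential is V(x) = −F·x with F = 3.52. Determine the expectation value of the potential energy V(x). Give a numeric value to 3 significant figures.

⟨V⟩ = ∫ V(x)·|u|² dx / ∫|u|² dx.
Every integrand reduces to terms xʲ·e^(−2λx) on [0, ∞); use ∫₀^∞ xʲ·e^(−2λx) dx = j!/(2λ)^(j+1).
State is unnormalized: ∫|u|² dx = 1.3429, and ∫u*·V(x)·u dx = -12.417, so ⟨V⟩ = -12.417 / 1.3429.
⟨V⟩ = -9.2469.

-9.25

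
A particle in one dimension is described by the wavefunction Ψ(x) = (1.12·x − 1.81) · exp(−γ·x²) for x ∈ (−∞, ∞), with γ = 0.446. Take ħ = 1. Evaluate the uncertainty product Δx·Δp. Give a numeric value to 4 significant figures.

Δx = √(⟨x²⟩−⟨x⟩²), Δp = √(⟨p²⟩−⟨p⟩²).
Expand each integrand as polynomial × e^(−2γx²) and use ∫x^(2j)·e^(−2γx²) dx = (2j−1)!!/(4γ)^j · √(π/(2γ)), odd powers → 0; here √(π/(2γ)) = 1.8767. Differentiate with the product rule, d/dx e^(−γx²) = −2γx·e^(−γx²).
Normalization: ∫|Ψ|² dx = 7.4678.
⟨x⟩ = -0.57113, ⟨x²⟩ = 0.75863 ⇒ Δx = 0.65761.
⟨p⟩ = 0.0000, ⟨p²⟩ = 0.60362 ⇒ Δp = 0.77693.
Δx·Δp = 0.51092.

0.5109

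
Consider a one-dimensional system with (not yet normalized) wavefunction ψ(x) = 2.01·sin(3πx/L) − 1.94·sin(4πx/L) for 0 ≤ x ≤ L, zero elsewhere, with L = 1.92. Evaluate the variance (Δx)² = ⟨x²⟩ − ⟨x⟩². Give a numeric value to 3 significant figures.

Compute ⟨x⟩ and ⟨x²⟩ separately, then (Δx)² = ⟨x²⟩ − ⟨x⟩².
On 0 ≤ x ≤ L (j ≠ l): ∫sin²(jπx/L) dx = L/2, ∫sin(jπx/L)·sin(lπx/L) dx = 0; diagonal moments ∫x·sin²(jπx/L) dx = L²/4, ∫x²·sin²(jπx/L) dx = L³·(1/6 − 1/(4j²π²)); cross terms ∫x·sin(jπx/L)·sin(lπx/L) dx = 0 for j + l even and −4jlL²/(π²(j² − l²)²) for j + l odd, ∫x²·sin(jπx/L)·sin(lπx/L) dx = (−1)^(j+l)·4jlL³/(π²(j² − l²)²); higher powers the same way via product-to-sum and parts.
Normalization: ∫|ψ|² dx = 7.4916.
⟨x⟩ = 1.3409 and ⟨x²⟩ = 1.9437.
(Δx)² = 1.9437 − (1.3409)² = 0.14575.

0.146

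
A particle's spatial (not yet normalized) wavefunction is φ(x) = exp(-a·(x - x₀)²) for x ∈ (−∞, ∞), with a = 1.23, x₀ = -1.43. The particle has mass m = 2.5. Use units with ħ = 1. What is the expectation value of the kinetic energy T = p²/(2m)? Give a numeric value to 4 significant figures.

0.2460

T = −(ħ²/2m) d²/dx², so ⟨T⟩ = −(ħ²/2m) ∫ φ*·φ'' dx / ∫|φ|² dx; with m = 2.5.
Gaussian moments (u = x − x₀): ∫u^(2j)·e^(−2au²) du = (2j−1)!!/(4a)^j · √(π/(2a)), odd powers integrate to 0; here √(π/(2a)) = 1.1301. Derivatives: d/dx e^(−au²) = −2au·e^(−au²), d²/dx² e^(−au²) = (4a²u² − 2a)·e^(−au²).
State is unnormalized: ∫|φ|² dx = 1.1301, and ∫φ*·(−ħ²/2m · φ'') dx = 0.27800, so ⟨T⟩ = 0.27800 / 1.1301.
⟨T⟩ = 0.24600.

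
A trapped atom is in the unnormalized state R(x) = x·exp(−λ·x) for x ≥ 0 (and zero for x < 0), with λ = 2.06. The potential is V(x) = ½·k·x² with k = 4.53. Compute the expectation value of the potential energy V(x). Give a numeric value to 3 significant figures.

1.60

⟨V⟩ = ∫ V(x)·|R|² dx / ∫|R|² dx.
Every integrand reduces to terms xʲ·e^(−2λx) on [0, ∞); use ∫₀^∞ xʲ·e^(−2λx) dx = j!/(2λ)^(j+1).
State is unnormalized: ∫|R|² dx = 0.028598, and ∫R*·V(x)·R dx = 0.045792, so ⟨V⟩ = 0.045792 / 0.028598.
⟨V⟩ = 1.6012.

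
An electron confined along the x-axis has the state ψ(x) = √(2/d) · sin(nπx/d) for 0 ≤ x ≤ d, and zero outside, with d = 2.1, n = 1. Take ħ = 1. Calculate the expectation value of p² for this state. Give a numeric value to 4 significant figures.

p² ψ = −ħ² d²ψ/dx²; ⟨p²⟩ = −ħ² ∫ ψ*·ψ'' dx.
d/dx sin(nπx/d) = (nπ/d)·cos(nπx/d) and d²/dx² sin(nπx/d) = −(nπ/d)²·sin(nπx/d); on 0 ≤ x ≤ d, ∫sin²(nπx/d) dx = d/2 and ∫sin(nπx/d)·cos(nπx/d) dx = 0.
⟨p²⟩ = 2.2380.

2.238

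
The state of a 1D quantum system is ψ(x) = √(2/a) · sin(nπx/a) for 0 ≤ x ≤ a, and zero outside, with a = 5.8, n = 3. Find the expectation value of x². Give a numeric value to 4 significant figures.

11.02

⟨x²⟩ = ∫ x²·|ψ|² dx (integrals over the domain).
With sin²θ = (1 − cos2θ)/2 on 0 ≤ x ≤ a: ∫sin²(nπx/a) dx = a/2, ∫x·sin²(nπx/a) dx = a²/4, ∫x²·sin²(nπx/a) dx = a³·(1/6 − 1/(4n²π²)); higher powers xᵏ the same way, integrating xᵏ·cos(2nπx/a) by parts.
⟨x²⟩ = 11.024.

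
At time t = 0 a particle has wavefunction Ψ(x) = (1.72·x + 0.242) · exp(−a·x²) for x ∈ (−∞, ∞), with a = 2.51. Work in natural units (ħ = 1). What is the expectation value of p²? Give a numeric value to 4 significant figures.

p² Ψ = −ħ² d²Ψ/dx²; ⟨p²⟩ = −ħ² ∫ Ψ*·Ψ'' dx / ∫|Ψ|² dx.
Expand each integrand as polynomial × e^(−2ax²) and use ∫x^(2j)·e^(−2ax²) dx = (2j−1)!!/(4a)^j · √(π/(2a)), odd powers → 0; here √(π/(2a)) = 0.79108. Differentiate with the product rule, d/dx e^(−ax²) = −2ax·e^(−ax²).
State is unnormalized: ∫|Ψ|² dx = 0.27943, and ∫Ψ*·(−ħ² Ψ'') dx = 1.8715, so ⟨p²⟩ = 1.8715 / 0.27943.
⟨p²⟩ = 6.6977.

6.698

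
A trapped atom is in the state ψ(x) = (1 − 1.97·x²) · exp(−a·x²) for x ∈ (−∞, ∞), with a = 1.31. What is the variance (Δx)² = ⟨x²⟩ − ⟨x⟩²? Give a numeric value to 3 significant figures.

Compute ⟨x⟩ and ⟨x²⟩ separately, then (Δx)² = ⟨x²⟩ − ⟨x⟩².
Expand each integrand as polynomial × e^(−2ax²) and use ∫x^(2j)·e^(−2ax²) dx = (2j−1)!!/(4a)^j · √(π/(2a)), odd powers → 0; here √(π/(2a)) = 1.0950.
Normalization: ∫|ψ|² dx = 0.73598.
⟨x⟩ = 0.0000 and ⟨x²⟩ = 0.24544.
(Δx)² = 0.24544 − (0.0000)² = 0.24544.

0.245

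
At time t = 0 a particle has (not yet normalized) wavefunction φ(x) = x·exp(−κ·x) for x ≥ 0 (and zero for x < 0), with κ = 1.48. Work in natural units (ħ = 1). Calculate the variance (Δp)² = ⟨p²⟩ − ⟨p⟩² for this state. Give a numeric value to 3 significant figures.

2.19

Compute ⟨p⟩ and ⟨p²⟩ separately; (Δp)² = ⟨p²⟩ − ⟨p⟩².
Differentiate x·exp(−κ·x) with the product rule; every integrand then reduces to terms xʲ·e^(−2κx) on [0, ∞), with ∫₀^∞ xʲ·e^(−2κx) dx = j!/(2κ)^(j+1).
Normalization: ∫|φ|² dx = 0.077118.
⟨p⟩ = 0.0000 and ⟨p²⟩ = 2.1904.
(Δp)² = 2.1904 − (0.0000)² = 2.1904.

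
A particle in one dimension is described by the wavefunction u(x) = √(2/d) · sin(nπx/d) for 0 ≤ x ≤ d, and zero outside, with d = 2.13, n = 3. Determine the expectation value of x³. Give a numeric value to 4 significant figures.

⟨x³⟩ = ∫ x³·|u|² dx (integrals over the domain).
With sin²θ = (1 − cos2θ)/2 on 0 ≤ x ≤ d: ∫sin²(nπx/d) dx = d/2, ∫x·sin²(nπx/d) dx = d²/4, ∫x²·sin²(nπx/d) dx = d³·(1/6 − 1/(4n²π²)); higher powers xᵏ the same way, integrating xᵏ·cos(2nπx/d) by parts.
⟨x³⟩ = 2.3343.

2.334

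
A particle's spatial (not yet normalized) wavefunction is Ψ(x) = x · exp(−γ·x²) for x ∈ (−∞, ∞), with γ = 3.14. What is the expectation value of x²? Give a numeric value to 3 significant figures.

⟨x²⟩ = ∫ x²·|Ψ|² dx / ∫|Ψ|² dx (integrals over the domain).
Expand each integrand as polynomial × e^(−2γx²) and use ∫x^(2j)·e^(−2γx²) dx = (2j−1)!!/(4γ)^j · √(π/(2γ)), odd powers → 0; here √(π/(2γ)) = 0.70729.
State is unnormalized: ∫|Ψ|² dx = 0.056313, and ∫Ψ*·x²·Ψ dx = 0.013450, so ⟨x²⟩ = 0.013450 / 0.056313.
⟨x²⟩ = 0.23885.

0.239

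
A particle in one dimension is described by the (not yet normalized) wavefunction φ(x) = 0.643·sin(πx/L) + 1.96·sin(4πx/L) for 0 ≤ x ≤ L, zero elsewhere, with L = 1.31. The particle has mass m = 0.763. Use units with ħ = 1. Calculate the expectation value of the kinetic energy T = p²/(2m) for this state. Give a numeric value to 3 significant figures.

T = −(ħ²/2m) d²/dx², so ⟨T⟩ = −(ħ²/2m) ∫ φ*·φ'' dx / ∫|φ|² dx; with m = 0.763.
d²/dx² sin(jπx/L) = −(jπ/L)²·sin(jπx/L); on 0 ≤ x ≤ L, ∫sin²(jπx/L) dx = L/2 and ∫sin(jπx/L)·sin(lπx/L) dx = 0 for j ≠ l, so only diagonal terms survive in ∫|φ|² and ∫φ·φ″; ∫φ·φ′ dx = [φ²/2] between the walls = 0.
State is unnormalized: ∫|φ|² dx = 2.7871, and ∫φ*·(−ħ²/2m · φ'') dx = 152.75, so ⟨T⟩ = 152.75 / 2.7871.
⟨T⟩ = 54.808.

54.8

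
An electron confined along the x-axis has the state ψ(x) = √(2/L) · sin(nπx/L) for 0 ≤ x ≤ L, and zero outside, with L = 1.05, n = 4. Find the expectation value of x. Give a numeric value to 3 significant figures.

0.525

⟨x⟩ = ∫ x·|ψ|² dx (integrals over the domain).
With sin²θ = (1 − cos2θ)/2 on 0 ≤ x ≤ L: ∫sin²(nπx/L) dx = L/2, ∫x·sin²(nπx/L) dx = L²/4, ∫x²·sin²(nπx/L) dx = L³·(1/6 − 1/(4n²π²)); higher powers xᵏ the same way, integrating xᵏ·cos(2nπx/L) by parts.
⟨x⟩ = 0.52500.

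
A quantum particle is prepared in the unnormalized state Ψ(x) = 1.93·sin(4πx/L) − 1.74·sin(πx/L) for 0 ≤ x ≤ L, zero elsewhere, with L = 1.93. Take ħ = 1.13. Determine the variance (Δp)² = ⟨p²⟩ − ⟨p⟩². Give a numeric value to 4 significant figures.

31.38

Compute ⟨p⟩ and ⟨p²⟩ separately; (Δp)² = ⟨p²⟩ − ⟨p⟩².
d²/dx² sin(jπx/L) = −(jπ/L)²·sin(jπx/L); on 0 ≤ x ≤ L, ∫sin²(jπx/L) dx = L/2 and ∫sin(jπx/L)·sin(lπx/L) dx = 0 for j ≠ l, so only diagonal terms survive in ∫|Ψ|² and ∫Ψ·Ψ″; ∫Ψ·Ψ′ dx = [Ψ²/2] between the walls = 0.
Normalization: ∫|Ψ|² dx = 6.5162.
⟨p⟩ = 0.0000 and ⟨p²⟩ = 31.378.
(Δp)² = 31.378 − (0.0000)² = 31.378.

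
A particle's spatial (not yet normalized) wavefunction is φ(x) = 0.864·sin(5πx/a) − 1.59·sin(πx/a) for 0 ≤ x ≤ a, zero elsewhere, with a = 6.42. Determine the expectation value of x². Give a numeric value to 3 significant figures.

⟨x²⟩ = ∫ x²·|φ|² dx / ∫|φ|² dx (integrals over the domain).
On 0 ≤ x ≤ a (j ≠ l): ∫sin²(jπx/a) dx = a/2, ∫sin(jπx/a)·sin(lπx/a) dx = 0; diagonal moments ∫x·sin²(jπx/a) dx = a²/4, ∫x²·sin²(jπx/a) dx = a³·(1/6 − 1/(4j²π²)); cross terms ∫x·sin(jπx/a)·sin(lπx/a) dx = 0 for j + l even and −4jla²/(π²(j² − l²)²) for j + l odd, ∫x²·sin(jπx/a)·sin(lπx/a) dx = (−1)^(j+l)·4jla³/(π²(j² − l²)²); higher powers the same way via product-to-sum and parts.
State is unnormalized: ∫|φ|² dx = 10.511, and ∫φ*·x²·φ dx = 124.71, so ⟨x²⟩ = 124.71 / 10.511.
⟨x²⟩ = 11.864.

11.9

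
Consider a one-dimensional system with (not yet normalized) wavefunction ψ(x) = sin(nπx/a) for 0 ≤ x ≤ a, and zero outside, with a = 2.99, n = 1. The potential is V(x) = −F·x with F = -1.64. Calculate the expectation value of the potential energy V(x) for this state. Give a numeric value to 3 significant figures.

⟨V⟩ = ∫ V(x)·|ψ|² dx / ∫|ψ|² dx.
With sin²θ = (1 − cos2θ)/2 on 0 ≤ x ≤ a: ∫sin²(nπx/a) dx = a/2, ∫x·sin²(nπx/a) dx = a²/4, ∫x²·sin²(nπx/a) dx = a³·(1/6 − 1/(4n²π²)); higher powers xᵏ the same way, integrating xᵏ·cos(2nπx/a) by parts.
State is unnormalized: ∫|ψ|² dx = 1.4950, and ∫ψ*·V(x)·ψ dx = 3.6654, so ⟨V⟩ = 3.6654 / 1.4950.
⟨V⟩ = 2.4518.

2.45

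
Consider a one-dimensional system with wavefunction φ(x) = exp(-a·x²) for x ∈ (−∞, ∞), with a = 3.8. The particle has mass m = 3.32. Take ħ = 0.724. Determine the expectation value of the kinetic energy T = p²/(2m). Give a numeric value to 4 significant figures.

0.3000

T = −(ħ²/2m) d²/dx², so ⟨T⟩ = −(ħ²/2m) ∫ φ*·φ'' dx / ∫|φ|² dx; with m = 3.32.
Gaussian moments: ∫x^(2j)·e^(−2ax²) dx = (2j−1)!!/(4a)^j · √(π/(2a)), odd powers integrate to 0; here √(π/(2a)) = 0.64294. Derivatives: d/dx e^(−ax²) = −2ax·e^(−ax²), d²/dx² e^(−ax²) = (4a²x² − 2a)·e^(−ax²).
State is unnormalized: ∫|φ|² dx = 0.64294, and ∫φ*·(−ħ²/2m · φ'') dx = 0.19287, so ⟨T⟩ = 0.19287 / 0.64294.
⟨T⟩ = 0.29998.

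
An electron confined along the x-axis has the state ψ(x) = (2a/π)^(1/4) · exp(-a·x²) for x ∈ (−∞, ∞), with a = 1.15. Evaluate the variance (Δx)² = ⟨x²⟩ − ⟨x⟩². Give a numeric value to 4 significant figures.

0.2174

Compute ⟨x⟩ and ⟨x²⟩ separately, then (Δx)² = ⟨x²⟩ − ⟨x⟩².
Gaussian moments: ∫x^(2j)·e^(−2ax²) dx = (2j−1)!!/(4a)^j · √(π/(2a)), odd powers integrate to 0; here √(π/(2a)) = 1.1687.
⟨x⟩ = 0.0000 and ⟨x²⟩ = 0.21739.
(Δx)² = 0.21739 − (0.0000)² = 0.21739.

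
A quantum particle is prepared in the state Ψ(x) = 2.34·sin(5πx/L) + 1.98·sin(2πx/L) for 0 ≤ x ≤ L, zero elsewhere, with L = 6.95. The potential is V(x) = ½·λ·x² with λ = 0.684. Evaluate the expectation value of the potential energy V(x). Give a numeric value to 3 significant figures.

5.10

⟨V⟩ = ∫ V(x)·|Ψ|² dx / ∫|Ψ|² dx.
On 0 ≤ x ≤ L (j ≠ l): ∫sin²(jπx/L) dx = L/2, ∫sin(jπx/L)·sin(lπx/L) dx = 0; diagonal moments ∫x·sin²(jπx/L) dx = L²/4, ∫x²·sin²(jπx/L) dx = L³·(1/6 − 1/(4j²π²)); cross terms ∫x·sin(jπx/L)·sin(lπx/L) dx = 0 for j + l even and −4jlL²/(π²(j² − l²)²) for j + l odd, ∫x²·sin(jπx/L)·sin(lπx/L) dx = (−1)^(j+l)·4jlL³/(π²(j² − l²)²); higher powers the same way via product-to-sum and parts.
State is unnormalized: ∫|Ψ|² dx = 32.651, and ∫Ψ*·V(x)·Ψ dx = 166.53, so ⟨V⟩ = 166.53 / 32.651.
⟨V⟩ = 5.1002.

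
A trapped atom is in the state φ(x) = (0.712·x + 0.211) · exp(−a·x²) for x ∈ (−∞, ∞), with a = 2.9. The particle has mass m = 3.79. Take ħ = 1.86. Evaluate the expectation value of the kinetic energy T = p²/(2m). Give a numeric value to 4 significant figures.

T = −(ħ²/2m) d²/dx², so ⟨T⟩ = −(ħ²/2m) ∫ φ*·φ'' dx / ∫|φ|² dx; with m = 3.79.
Expand each integrand as polynomial × e^(−2ax²) and use ∫x^(2j)·e^(−2ax²) dx = (2j−1)!!/(4a)^j · √(π/(2a)), odd powers → 0; here √(π/(2a)) = 0.73597. Differentiate with the product rule, d/dx e^(−ax²) = −2ax·e^(−ax²).
State is unnormalized: ∫|φ|² dx = 0.064930, and ∫φ*·(−ħ²/2m · φ'') dx = 0.17108, so ⟨T⟩ = 0.17108 / 0.064930.
⟨T⟩ = 2.6349.

2.635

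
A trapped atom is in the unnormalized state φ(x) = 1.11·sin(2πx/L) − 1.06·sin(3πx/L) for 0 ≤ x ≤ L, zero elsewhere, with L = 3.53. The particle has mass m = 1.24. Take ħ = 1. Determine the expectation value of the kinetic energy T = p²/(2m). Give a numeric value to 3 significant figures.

T = −(ħ²/2m) d²/dx², so ⟨T⟩ = −(ħ²/2m) ∫ φ*·φ'' dx / ∫|φ|² dx; with m = 1.24.
d²/dx² sin(jπx/L) = −(jπ/L)²·sin(jπx/L); on 0 ≤ x ≤ L, ∫sin²(jπx/L) dx = L/2 and ∫sin(jπx/L)·sin(lπx/L) dx = 0 for j ≠ l, so only diagonal terms survive in ∫|φ|² and ∫φ·φ″; ∫φ·φ′ dx = [φ²/2] between the walls = 0.
State is unnormalized: ∫|φ|² dx = 4.1578, and ∫φ*·(−ħ²/2m · φ'') dx = 8.4784, so ⟨T⟩ = 8.4784 / 4.1578.
⟨T⟩ = 2.0392.

2.04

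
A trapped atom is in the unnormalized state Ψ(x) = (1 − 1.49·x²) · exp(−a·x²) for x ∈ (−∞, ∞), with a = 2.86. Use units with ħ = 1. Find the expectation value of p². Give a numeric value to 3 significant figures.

4.99

p² Ψ = −ħ² d²Ψ/dx²; ⟨p²⟩ = −ħ² ∫ Ψ*·Ψ'' dx / ∫|Ψ|² dx.
Expand each integrand as polynomial × e^(−2ax²) and use ∫x^(2j)·e^(−2ax²) dx = (2j−1)!!/(4a)^j · √(π/(2a)), odd powers → 0; here √(π/(2a)) = 0.74110. Differentiate with the product rule, d/dx e^(−ax²) = −2ax·e^(−ax²).
State is unnormalized: ∫|Ψ|² dx = 0.58577, and ∫Ψ*·(−ħ² Ψ'') dx = 2.9234, so ⟨p²⟩ = 2.9234 / 0.58577.
⟨p²⟩ = 4.9906.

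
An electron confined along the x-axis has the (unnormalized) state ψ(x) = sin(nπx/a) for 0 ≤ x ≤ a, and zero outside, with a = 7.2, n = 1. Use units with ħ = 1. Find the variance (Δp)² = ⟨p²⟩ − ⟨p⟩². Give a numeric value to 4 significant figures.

Compute ⟨p⟩ and ⟨p²⟩ separately; (Δp)² = ⟨p²⟩ − ⟨p⟩².
d/dx sin(nπx/a) = (nπ/a)·cos(nπx/a) and d²/dx² sin(nπx/a) = −(nπ/a)²·sin(nπx/a); on 0 ≤ x ≤ a, ∫sin²(nπx/a) dx = a/2 and ∫sin(nπx/a)·cos(nπx/a) dx = 0.
Normalization: ∫|ψ|² dx = 3.6000.
⟨p⟩ = 0.0000 and ⟨p²⟩ = 0.19039.
(Δp)² = 0.19039 − (0.0000)² = 0.19039.

0.1904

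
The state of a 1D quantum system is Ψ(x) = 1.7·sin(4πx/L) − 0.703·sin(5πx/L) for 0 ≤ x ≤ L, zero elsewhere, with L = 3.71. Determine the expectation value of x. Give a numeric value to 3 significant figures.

⟨x⟩ = ∫ x·|Ψ|² dx / ∫|Ψ|² dx (integrals over the domain).
On 0 ≤ x ≤ L (j ≠ l): ∫sin²(jπx/L) dx = L/2, ∫sin(jπx/L)·sin(lπx/L) dx = 0; diagonal moments ∫x·sin²(jπx/L) dx = L²/4, ∫x²·sin²(jπx/L) dx = L³·(1/6 − 1/(4j²π²)); cross terms ∫x·sin(jπx/L)·sin(lπx/L) dx = 0 for j + l even and −4jlL²/(π²(j² − l²)²) for j + l odd, ∫x²·sin(jπx/L)·sin(lπx/L) dx = (−1)^(j+l)·4jlL³/(π²(j² − l²)²); higher powers the same way via product-to-sum and parts.
State is unnormalized: ∫|Ψ|² dx = 6.2777, and ∫Ψ*·x·Ψ dx = 14.937, so ⟨x⟩ = 14.937 / 6.2777.
⟨x⟩ = 2.3794.

2.38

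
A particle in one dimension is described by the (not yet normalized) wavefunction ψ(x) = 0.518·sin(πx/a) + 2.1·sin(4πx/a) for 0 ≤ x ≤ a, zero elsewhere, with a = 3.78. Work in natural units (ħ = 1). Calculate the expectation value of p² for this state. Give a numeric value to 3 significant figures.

10.5

p² ψ = −ħ² d²ψ/dx²; ⟨p²⟩ = −ħ² ∫ ψ*·ψ'' dx / ∫|ψ|² dx.
d²/dx² sin(jπx/a) = −(jπ/a)²·sin(jπx/a); on 0 ≤ x ≤ a, ∫sin²(jπx/a) dx = a/2 and ∫sin(jπx/a)·sin(lπx/a) dx = 0 for j ≠ l, so only diagonal terms survive in ∫|ψ|² and ∫ψ·ψ″; ∫ψ·ψ′ dx = [ψ²/2] between the walls = 0.
State is unnormalized: ∫|ψ|² dx = 8.8420, and ∫ψ*·(−ħ² ψ'') dx = 92.467, so ⟨p²⟩ = 92.467 / 8.8420.
⟨p²⟩ = 10.458.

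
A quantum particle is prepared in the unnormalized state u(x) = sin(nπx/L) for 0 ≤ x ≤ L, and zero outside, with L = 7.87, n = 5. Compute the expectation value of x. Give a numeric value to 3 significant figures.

3.94

⟨x⟩ = ∫ x·|u|² dx / ∫|u|² dx (integrals over the domain).
With sin²θ = (1 − cos2θ)/2 on 0 ≤ x ≤ L: ∫sin²(nπx/L) dx = L/2, ∫x·sin²(nπx/L) dx = L²/4, ∫x²·sin²(nπx/L) dx = L³·(1/6 − 1/(4n²π²)); higher powers xᵏ the same way, integrating xᵏ·cos(2nπx/L) by parts.
State is unnormalized: ∫|u|² dx = 3.9350, and ∫u*·x·u dx = 15.484, so ⟨x⟩ = 15.484 / 3.9350.
⟨x⟩ = 3.9350.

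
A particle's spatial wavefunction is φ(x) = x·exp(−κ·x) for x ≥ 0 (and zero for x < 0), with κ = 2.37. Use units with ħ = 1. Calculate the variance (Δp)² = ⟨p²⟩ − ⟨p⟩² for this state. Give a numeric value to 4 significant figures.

Compute ⟨p⟩ and ⟨p²⟩ separately; (Δp)² = ⟨p²⟩ − ⟨p⟩².
Differentiate x·exp(−κ·x) with the product rule; every integrand then reduces to terms xʲ·e^(−2κx) on [0, ∞), with ∫₀^∞ xʲ·e^(−2κx) dx = j!/(2κ)^(j+1).
Normalization: ∫|φ|² dx = 0.018780.
⟨p⟩ = 0.0000 and ⟨p²⟩ = 5.6169.
(Δp)² = 5.6169 − (0.0000)² = 5.6169.

5.617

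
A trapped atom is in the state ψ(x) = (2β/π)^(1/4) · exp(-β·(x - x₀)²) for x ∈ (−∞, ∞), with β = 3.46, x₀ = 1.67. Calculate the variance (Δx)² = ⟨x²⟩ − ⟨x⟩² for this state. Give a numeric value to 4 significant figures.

Compute ⟨x⟩ and ⟨x²⟩ separately, then (Δx)² = ⟨x²⟩ − ⟨x⟩².
Gaussian moments (u = x − x₀): ∫u^(2j)·e^(−2βu²) du = (2j−1)!!/(4β)^j · √(π/(2β)), odd powers integrate to 0; here √(π/(2β)) = 0.67379.
⟨x⟩ = 1.6700 and ⟨x²⟩ = 2.8612.
(Δx)² = 2.8612 − (1.6700)² = 0.072254.

0.07225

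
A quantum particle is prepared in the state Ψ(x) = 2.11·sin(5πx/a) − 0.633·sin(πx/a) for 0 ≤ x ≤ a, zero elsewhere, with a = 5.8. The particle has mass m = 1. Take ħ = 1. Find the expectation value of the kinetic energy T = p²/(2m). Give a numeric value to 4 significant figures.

T = −(ħ²/2m) d²/dx², so ⟨T⟩ = −(ħ²/2m) ∫ Ψ*·Ψ'' dx / ∫|Ψ|² dx; with m = 1.
d²/dx² sin(jπx/a) = −(jπ/a)²·sin(jπx/a); on 0 ≤ x ≤ a, ∫sin²(jπx/a) dx = a/2 and ∫sin(jπx/a)·sin(lπx/a) dx = 0 for j ≠ l, so only diagonal terms survive in ∫|Ψ|² and ∫Ψ·Ψ″; ∫Ψ·Ψ′ dx = [Ψ²/2] between the walls = 0.
State is unnormalized: ∫|Ψ|² dx = 14.073, and ∫Ψ*·(−ħ²/2m · Ψ'') dx = 47.520, so ⟨T⟩ = 47.520 / 14.073.
⟨T⟩ = 3.3767.

3.377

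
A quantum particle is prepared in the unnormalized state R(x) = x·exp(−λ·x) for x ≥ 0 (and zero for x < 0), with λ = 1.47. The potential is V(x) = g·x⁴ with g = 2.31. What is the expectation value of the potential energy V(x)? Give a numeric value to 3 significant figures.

⟨V⟩ = ∫ V(x)·|R|² dx / ∫|R|² dx.
Every integrand reduces to terms xʲ·e^(−2λx) on [0, ∞); use ∫₀^∞ xʲ·e^(−2λx) dx = j!/(2λ)^(j+1).
State is unnormalized: ∫|R|² dx = 0.078702, and ∫R*·V(x)·R dx = 0.87602, so ⟨V⟩ = 0.87602 / 0.078702.
⟨V⟩ = 11.131.

11.1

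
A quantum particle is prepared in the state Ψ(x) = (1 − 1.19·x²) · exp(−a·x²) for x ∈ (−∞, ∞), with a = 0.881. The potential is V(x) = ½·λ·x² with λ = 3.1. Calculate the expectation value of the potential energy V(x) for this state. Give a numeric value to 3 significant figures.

⟨V⟩ = ∫ V(x)·|Ψ|² dx / ∫|Ψ|² dx.
Expand each integrand as polynomial × e^(−2ax²) and use ∫x^(2j)·e^(−2ax²) dx = (2j−1)!!/(4a)^j · √(π/(2a)), odd powers → 0; here √(π/(2a)) = 1.3353.
State is unnormalized: ∫|Ψ|² dx = 0.89026, and ∫Ψ*·V(x)·Ψ dx = 0.40193, so ⟨V⟩ = 0.40193 / 0.89026.
⟨V⟩ = 0.45147.

0.451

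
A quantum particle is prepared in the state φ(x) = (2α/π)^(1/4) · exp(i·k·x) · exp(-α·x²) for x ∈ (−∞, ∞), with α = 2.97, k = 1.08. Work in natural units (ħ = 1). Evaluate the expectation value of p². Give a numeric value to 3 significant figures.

p² φ = −ħ² d²φ/dx²; ⟨p²⟩ = −ħ² ∫ φ*·φ'' dx.
Gaussian moments: ∫x^(2j)·e^(−2αx²) dx = (2j−1)!!/(4α)^j · √(π/(2α)), odd powers integrate to 0; here √(π/(2α)) = 0.72725. Derivatives: φ′ = (ik − 2αx)·φ, φ″ = ((ik − 2αx)² − 2α)·φ; the odd-in-x pieces drop out.
⟨p²⟩ = 4.1364.

4.14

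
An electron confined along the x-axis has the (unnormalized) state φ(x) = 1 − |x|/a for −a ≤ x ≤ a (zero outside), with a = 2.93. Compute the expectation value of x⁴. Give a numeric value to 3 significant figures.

2.11

⟨x⁴⟩ = ∫ x⁴·|φ|² dx / ∫|φ|² dx (integrals over the domain).
φ is even, so ∫ over [−a, a] = 2∫₀ᵃ with φ = 1 − x/a there: ∫₀ᵃ (1 − x/a)² dx = a/3, ∫₀ᵃ x²(1 − x/a)² dx = a³/30, ∫₀ᵃ x⁴(1 − x/a)² dx = a⁵/105.
State is unnormalized: ∫|φ|² dx = 1.9533, and ∫φ*·x⁴·φ dx = 4.1132, so ⟨x⁴⟩ = 4.1132 / 1.9533.
⟨x⁴⟩ = 2.1057.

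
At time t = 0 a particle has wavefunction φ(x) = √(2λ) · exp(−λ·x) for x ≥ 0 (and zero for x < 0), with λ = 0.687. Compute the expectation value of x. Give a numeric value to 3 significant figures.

0.728

⟨x⟩ = ∫ x·|φ|² dx (integrals over the domain).
Every integrand reduces to terms xʲ·e^(−2λx) on [0, ∞); use ∫₀^∞ xʲ·e^(−2λx) dx = j!/(2λ)^(j+1).
⟨x⟩ = 0.72780.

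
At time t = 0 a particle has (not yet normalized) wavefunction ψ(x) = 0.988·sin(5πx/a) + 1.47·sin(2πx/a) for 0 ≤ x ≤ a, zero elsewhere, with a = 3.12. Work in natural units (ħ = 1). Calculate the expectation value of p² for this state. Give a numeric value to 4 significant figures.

p² ψ = −ħ² d²ψ/dx²; ⟨p²⟩ = −ħ² ∫ ψ*·ψ'' dx / ∫|ψ|² dx.
d²/dx² sin(jπx/a) = −(jπ/a)²·sin(jπx/a); on 0 ≤ x ≤ a, ∫sin²(jπx/a) dx = a/2 and ∫sin(jπx/a)·sin(lπx/a) dx = 0 for j ≠ l, so only diagonal terms survive in ∫|ψ|² and ∫ψ·ψ″; ∫ψ·ψ′ dx = [ψ²/2] between the walls = 0.
State is unnormalized: ∫|ψ|² dx = 4.8938, and ∫ψ*·(−ħ² ψ'') dx = 52.270, so ⟨p²⟩ = 52.270 / 4.8938.
⟨p²⟩ = 10.681.

10.68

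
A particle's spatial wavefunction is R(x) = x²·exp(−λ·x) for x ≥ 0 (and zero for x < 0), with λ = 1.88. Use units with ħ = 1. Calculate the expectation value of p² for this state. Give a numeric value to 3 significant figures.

p² R = −ħ² d²R/dx²; ⟨p²⟩ = −ħ² ∫ R*·R'' dx / ∫|R|² dx.
Differentiate x²·exp(−λ·x) with the product rule; every integrand then reduces to terms xʲ·e^(−2λx) on [0, ∞), with ∫₀^∞ xʲ·e^(−2λx) dx = j!/(2λ)^(j+1).
State is unnormalized: ∫|R|² dx = 0.031935, and ∫R*·(−ħ² R'') dx = 0.037624, so ⟨p²⟩ = 0.037624 / 0.031935.
⟨p²⟩ = 1.1781.

1.18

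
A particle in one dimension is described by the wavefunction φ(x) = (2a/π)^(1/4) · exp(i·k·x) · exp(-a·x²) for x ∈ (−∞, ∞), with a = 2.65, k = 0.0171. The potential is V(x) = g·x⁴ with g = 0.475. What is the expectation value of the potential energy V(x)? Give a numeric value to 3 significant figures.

0.0127

⟨V⟩ = ∫ V(x)·|φ|² dx.
Gaussian moments: ∫x^(2j)·e^(−2ax²) dx = (2j−1)!!/(4a)^j · √(π/(2a)), odd powers integrate to 0; here √(π/(2a)) = 0.76990.
⟨V⟩ = 0.012682.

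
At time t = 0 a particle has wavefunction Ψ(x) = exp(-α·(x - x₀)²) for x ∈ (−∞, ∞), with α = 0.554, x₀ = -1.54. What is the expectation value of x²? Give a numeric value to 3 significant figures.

⟨x²⟩ = ∫ x²·|Ψ|² dx / ∫|Ψ|² dx (integrals over the domain).
Gaussian moments (u = x − x₀): ∫u^(2j)·e^(−2αu²) du = (2j−1)!!/(4α)^j · √(π/(2α)), odd powers integrate to 0; here √(π/(2α)) = 1.6839.
State is unnormalized: ∫|Ψ|² dx = 1.6839, and ∫Ψ*·x²·Ψ dx = 4.7533, so ⟨x²⟩ = 4.7533 / 1.6839.
⟨x²⟩ = 2.8229.

2.82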